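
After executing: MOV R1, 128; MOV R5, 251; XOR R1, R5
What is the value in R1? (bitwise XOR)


Register state trace:
  MOV R1, 128  → R1 = 128 (0b10000000)
  MOV R5, 251  → R5 = 251 (0b11111011)
  XOR R1, R5  → R1 = 128 XOR 251 = 123 (0b01111011)
Final: R1 = 123

123


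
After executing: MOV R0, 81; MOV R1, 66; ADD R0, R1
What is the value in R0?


Register state trace:
  MOV R0, 81  → R0 = 81
  MOV R1, 66  → R1 = 66
  ADD R0, R1  → R0 = 81 + 66 = 147
Final: R0 = 147

147


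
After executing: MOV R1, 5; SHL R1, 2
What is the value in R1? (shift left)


Register state trace:
  MOV R1, 5  → R1 = 5
  SHL R1, 2  → R1 = 5 << 2 = 5 * 2^2 = 20
Final: R1 = 20

20


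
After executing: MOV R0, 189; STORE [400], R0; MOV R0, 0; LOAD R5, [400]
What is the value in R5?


Register and memory trace:
  MOV R0, 189  → R0 = 189
  STORE [400], R0  → mem[400] = 189
  MOV R0, 0  → R0 = 0
  LOAD R5, [400]  → R5 = mem[400] = 189
Final: R5 = 189

189


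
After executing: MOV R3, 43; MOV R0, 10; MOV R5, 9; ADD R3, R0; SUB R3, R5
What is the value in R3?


Register state trace:
  MOV R3, 43  → R3 = 43
  MOV R0, 10  → R0 = 10
  MOV R5, 9  → R5 = 9
  ADD R3, R0  → R3 = 43 + 10 = 53
  SUB R3, R5  → R3 = 53 - 9 = 44
Final: R3 = 44

44


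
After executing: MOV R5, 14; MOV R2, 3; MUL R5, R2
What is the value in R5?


Register state trace:
  MOV R5, 14  → R5 = 14
  MOV R2, 3  → R2 = 3
  MUL R5, R2  → R5 = 14 * 3 = 42
Final: R5 = 42

42


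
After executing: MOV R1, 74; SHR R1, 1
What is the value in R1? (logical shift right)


Register state trace:
  MOV R1, 74  → R1 = 74
  SHR R1, 1  → R1 = 74 >> 1 = 74 // 2^1 = 37
Final: R1 = 37

37


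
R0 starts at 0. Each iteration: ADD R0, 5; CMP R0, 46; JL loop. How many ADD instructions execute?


Loop trace (R0 starts at 0, target 46, step 5):
  ADD #1: R0 = 0 + 5 = 5  → 5 < 46, loop
  ADD #2: R0 = 5 + 5 = 10  → 10 < 46, loop
  ADD #3: R0 = 10 + 5 = 15  → 15 < 46, loop
  ADD #4: R0 = 15 + 5 = 20  → 20 < 46, loop
  ADD #5: R0 = 20 + 5 = 25  → 25 < 46, loop
  ADD #6: R0 = 25 + 5 = 30  → 30 < 46, loop
  ADD #7: R0 = 30 + 5 = 35  → 35 < 46, loop
  ADD #8: R0 = 35 + 5 = 40  → 40 < 46, loop
  ADD #9: R0 = 40 + 5 = 45  → 45 < 46, loop
  ADD #10: R0 = 45 + 5 = 50  → 50 >= 46, exit
Total ADD instructions: 10

10


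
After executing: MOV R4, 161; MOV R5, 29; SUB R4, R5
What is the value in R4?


Register state trace:
  MOV R4, 161  → R4 = 161
  MOV R5, 29  → R5 = 29
  SUB R4, R5  → R4 = 161 - 29 = 132
Final: R4 = 132

132


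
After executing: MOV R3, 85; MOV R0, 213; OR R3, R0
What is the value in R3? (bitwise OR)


Register state trace:
  MOV R3, 85  → R3 = 85 (0b01010101)
  MOV R0, 213  → R0 = 213 (0b11010101)
  OR R3, R0   → R3 = 85 OR 213 = 213 (0b11010101)
Final: R3 = 213

213


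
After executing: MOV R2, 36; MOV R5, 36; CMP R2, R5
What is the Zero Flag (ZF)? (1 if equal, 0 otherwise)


Register state trace:
  MOV R2, 36  → R2 = 36
  MOV R5, 36  → R5 = 36
  CMP R2, R5  → computes 36 - 36 = 0
  Result is zero, so values are equal
ZF = 1

1


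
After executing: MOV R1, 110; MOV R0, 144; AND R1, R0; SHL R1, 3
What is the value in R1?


Register state trace:
  MOV R1, 110  → R1 = 110 (0b01101110)
  MOV R0, 144  → R0 = 144 (0b10010000)
  AND R1, R0  → R1 = 110 AND 144 = 0 (0b00000000)
  SHL R1, 3  → R1 = 0 << 3 = 0
Final: R1 = 0

0


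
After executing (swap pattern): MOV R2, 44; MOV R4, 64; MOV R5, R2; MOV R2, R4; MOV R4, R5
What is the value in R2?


Register state trace (swap pattern):
  MOV R2, 44  → R2 = 44
  MOV R4, 64  → R4 = 64
  MOV R5, R2  → R5 = 44  (save R2)
  MOV R2, R4  → R2 = 64  (R2 gets R4's value)
  MOV R4, R5  → R4 = 44  (R4 gets saved value)
Final: R2 = 64

64


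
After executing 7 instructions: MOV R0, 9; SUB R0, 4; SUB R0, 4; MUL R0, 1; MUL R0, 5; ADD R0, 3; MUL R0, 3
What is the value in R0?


Register state trace:
  MOV R0, 9  → R0 = 9
  SUB R0, 4  → R0 = 9 - 4 = 5
  SUB R0, 4  → R0 = 5 - 4 = 1
  MUL R0, 1  → R0 = 1 * 1 = 1
  MUL R0, 5  → R0 = 1 * 5 = 5
  ADD R0, 3  → R0 = 5 + 3 = 8
  MUL R0, 3  → R0 = 8 * 3 = 24
Final: R0 = 24

24


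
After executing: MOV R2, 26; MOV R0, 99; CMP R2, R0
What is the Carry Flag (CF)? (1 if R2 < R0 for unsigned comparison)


Register state trace:
  MOV R2, 26  → R2 = 26
  MOV R0, 99  → R0 = 99
  CMP R2, R0  → unsigned 26 - 99: borrow occurs
  26 < 99, so CF = 1
CF = 1

1


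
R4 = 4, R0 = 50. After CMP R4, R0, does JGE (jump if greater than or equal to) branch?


Trace:
  R4 = 4, R0 = 50
  CMP R4, R0  → compares 4 vs 50
  JGE checks: is 4 greater than or equal to 50?
  4 < 50, so condition is false
Branch taken: No

No


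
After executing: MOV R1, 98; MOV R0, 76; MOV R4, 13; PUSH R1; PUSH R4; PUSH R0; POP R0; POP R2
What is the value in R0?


Stack trace (top is rightmost):
  MOV R1, 98  → R1 = 98
  MOV R0, 76  → R0 = 76
  MOV R4, 13  → R4 = 13
  PUSH R1  → stack: [98]
  PUSH R4  → stack: [98, 13]
  PUSH R0  → stack: [98, 13, 76]
  POP R0  → R0 = 76, stack: [98, 13]
  POP R2  → R2 = 13, stack: [98]
Final: R0 = 76

76


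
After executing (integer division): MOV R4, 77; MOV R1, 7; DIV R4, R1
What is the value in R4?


Register state trace:
  MOV R4, 77  → R4 = 77
  MOV R1, 7  → R1 = 7
  DIV R4, R1  → R4 = 77 // 7 = 11
Final: R4 = 11

11


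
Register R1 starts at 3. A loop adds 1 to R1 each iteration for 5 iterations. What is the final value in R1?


Starting value: R1 = 3
  Iter 1: R1 = 3 + 1 = 4
  Iter 2: R1 = 4 + 1 = 5
  Iter 3: R1 = 5 + 1 = 6
  Iter 4: R1 = 6 + 1 = 7
  Iter 5: R1 = 7 + 1 = 8
Final: R1 = 8

8


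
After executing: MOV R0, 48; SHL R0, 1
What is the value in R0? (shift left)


Register state trace:
  MOV R0, 48  → R0 = 48
  SHL R0, 1  → R0 = 48 << 1 = 48 * 2^1 = 96
Final: R0 = 96

96


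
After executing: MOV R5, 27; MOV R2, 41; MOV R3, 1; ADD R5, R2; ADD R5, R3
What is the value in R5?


Register state trace:
  MOV R5, 27  → R5 = 27
  MOV R2, 41  → R2 = 41
  MOV R3, 1  → R3 = 1
  ADD R5, R2  → R5 = 27 + 41 = 68
  ADD R5, R3  → R5 = 68 + 1 = 69
Final: R5 = 69

69


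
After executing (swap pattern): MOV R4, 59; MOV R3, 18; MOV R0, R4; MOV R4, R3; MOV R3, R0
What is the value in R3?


Register state trace (swap pattern):
  MOV R4, 59  → R4 = 59
  MOV R3, 18  → R3 = 18
  MOV R0, R4  → R0 = 59  (save R4)
  MOV R4, R3  → R4 = 18  (R4 gets R3's value)
  MOV R3, R0  → R3 = 59  (R3 gets saved value)
Final: R3 = 59

59


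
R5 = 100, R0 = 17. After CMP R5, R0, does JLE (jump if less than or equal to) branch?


Trace:
  R5 = 100, R0 = 17
  CMP R5, R0  → compares 100 vs 17
  JLE checks: is 100 less than or equal to 17?
  100 > 17, so condition is false
Branch taken: No

No


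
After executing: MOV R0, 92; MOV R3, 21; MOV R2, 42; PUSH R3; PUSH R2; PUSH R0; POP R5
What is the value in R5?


Stack trace (top is rightmost):
  MOV R0, 92  → R0 = 92
  MOV R3, 21  → R3 = 21
  MOV R2, 42  → R2 = 42
  PUSH R3  → stack: [21]
  PUSH R2  → stack: [21, 42]
  PUSH R0  → stack: [21, 42, 92]
  POP R5  → R5 = 92, stack: [21, 42]
Final: R5 = 92

92


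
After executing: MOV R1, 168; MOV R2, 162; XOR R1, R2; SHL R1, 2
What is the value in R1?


Register state trace:
  MOV R1, 168  → R1 = 168 (0b10101000)
  MOV R2, 162  → R2 = 162 (0b10100010)
  XOR R1, R2  → R1 = 168 XOR 162 = 10 (0b00001010)
  SHL R1, 2  → R1 = 10 << 2 = 40
Final: R1 = 40

40


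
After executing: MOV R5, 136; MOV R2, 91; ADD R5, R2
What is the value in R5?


Register state trace:
  MOV R5, 136  → R5 = 136
  MOV R2, 91  → R2 = 91
  ADD R5, R2  → R5 = 136 + 91 = 227
Final: R5 = 227

227


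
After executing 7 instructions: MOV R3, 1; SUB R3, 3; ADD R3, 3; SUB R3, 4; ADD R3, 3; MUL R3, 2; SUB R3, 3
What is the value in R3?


Register state trace:
  MOV R3, 1  → R3 = 1
  SUB R3, 3  → R3 = 1 - 3 = -2
  ADD R3, 3  → R3 = -2 + 3 = 1
  SUB R3, 4  → R3 = 1 - 4 = -3
  ADD R3, 3  → R3 = -3 + 3 = 0
  MUL R3, 2  → R3 = 0 * 2 = 0
  SUB R3, 3  → R3 = 0 - 3 = -3
Final: R3 = -3

-3


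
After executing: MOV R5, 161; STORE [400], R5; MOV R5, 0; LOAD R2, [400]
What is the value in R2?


Register and memory trace:
  MOV R5, 161  → R5 = 161
  STORE [400], R5  → mem[400] = 161
  MOV R5, 0  → R5 = 0
  LOAD R2, [400]  → R2 = mem[400] = 161
Final: R2 = 161

161


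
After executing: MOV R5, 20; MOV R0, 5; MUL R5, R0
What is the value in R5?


Register state trace:
  MOV R5, 20  → R5 = 20
  MOV R0, 5  → R0 = 5
  MUL R5, R0  → R5 = 20 * 5 = 100
Final: R5 = 100

100


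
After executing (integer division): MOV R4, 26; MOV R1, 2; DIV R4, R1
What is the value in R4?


Register state trace:
  MOV R4, 26  → R4 = 26
  MOV R1, 2  → R1 = 2
  DIV R4, R1  → R4 = 26 // 2 = 13
Final: R4 = 13

13


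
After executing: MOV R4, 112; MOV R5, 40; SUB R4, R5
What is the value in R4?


Register state trace:
  MOV R4, 112  → R4 = 112
  MOV R5, 40  → R5 = 40
  SUB R4, R5  → R4 = 112 - 40 = 72
Final: R4 = 72

72


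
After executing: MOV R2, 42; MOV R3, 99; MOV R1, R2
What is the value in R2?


Register state trace:
  MOV R2, 42  → R2 = 42
  MOV R3, 99  → R3 = 99
  MOV R1, R2  → R1 = 42
Final: R2 = 42

42


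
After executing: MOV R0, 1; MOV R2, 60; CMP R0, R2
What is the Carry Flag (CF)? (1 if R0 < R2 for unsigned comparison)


Register state trace:
  MOV R0, 1  → R0 = 1
  MOV R2, 60  → R2 = 60
  CMP R0, R2  → unsigned 1 - 60: borrow occurs
  1 < 60, so CF = 1
CF = 1

1


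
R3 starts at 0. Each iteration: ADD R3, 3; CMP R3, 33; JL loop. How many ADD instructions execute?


Loop trace (R3 starts at 0, target 33, step 3):
  ADD #1: R3 = 0 + 3 = 3  → 3 < 33, loop
  ADD #2: R3 = 3 + 3 = 6  → 6 < 33, loop
  ADD #3: R3 = 6 + 3 = 9  → 9 < 33, loop
  ADD #4: R3 = 9 + 3 = 12  → 12 < 33, loop
  ADD #5: R3 = 12 + 3 = 15  → 15 < 33, loop
  ADD #6: R3 = 15 + 3 = 18  → 18 < 33, loop
  ADD #7: R3 = 18 + 3 = 21  → 21 < 33, loop
  ADD #8: R3 = 21 + 3 = 24  → 24 < 33, loop
  ADD #9: R3 = 24 + 3 = 27  → 27 < 33, loop
  ADD #10: R3 = 27 + 3 = 30  → 30 < 33, loop
  ADD #11: R3 = 30 + 3 = 33  → 33 >= 33, exit
Total ADD instructions: 11

11


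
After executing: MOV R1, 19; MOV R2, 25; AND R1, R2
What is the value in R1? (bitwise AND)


Register state trace:
  MOV R1, 19  → R1 = 19 (0b00010011)
  MOV R2, 25  → R2 = 25 (0b00011001)
  AND R1, R2  → R1 = 19 AND 25 = 17 (0b00010001)
Final: R1 = 17

17


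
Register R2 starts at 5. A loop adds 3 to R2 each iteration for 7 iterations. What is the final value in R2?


Starting value: R2 = 5
  Iter 1: R2 = 5 + 3 = 8
  Iter 2: R2 = 8 + 3 = 11
  Iter 3: R2 = 11 + 3 = 14
  Iter 4: R2 = 14 + 3 = 17
  Iter 5: R2 = 17 + 3 = 20
  Iter 6: R2 = 20 + 3 = 23
  Iter 7: R2 = 23 + 3 = 26
Final: R2 = 26

26


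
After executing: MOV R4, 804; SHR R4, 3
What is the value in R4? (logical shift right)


Register state trace:
  MOV R4, 804  → R4 = 804
  SHR R4, 3  → R4 = 804 >> 3 = 804 // 2^3 = 100
Final: R4 = 100

100


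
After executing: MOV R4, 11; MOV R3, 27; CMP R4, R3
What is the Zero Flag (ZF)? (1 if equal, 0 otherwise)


Register state trace:
  MOV R4, 11  → R4 = 11
  MOV R3, 27  → R3 = 27
  CMP R4, R3  → computes 11 - 27 = -16
  Result is nonzero, so values are not equal
ZF = 0

0


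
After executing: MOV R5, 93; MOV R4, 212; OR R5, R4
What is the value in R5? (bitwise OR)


Register state trace:
  MOV R5, 93  → R5 = 93 (0b01011101)
  MOV R4, 212  → R4 = 212 (0b11010100)
  OR R5, R4   → R5 = 93 OR 212 = 221 (0b11011101)
Final: R5 = 221

221


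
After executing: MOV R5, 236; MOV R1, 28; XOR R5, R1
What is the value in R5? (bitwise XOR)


Register state trace:
  MOV R5, 236  → R5 = 236 (0b11101100)
  MOV R1, 28  → R1 = 28 (0b00011100)
  XOR R5, R1  → R5 = 236 XOR 28 = 240 (0b11110000)
Final: R5 = 240

240


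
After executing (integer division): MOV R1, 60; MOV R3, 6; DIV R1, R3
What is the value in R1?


Register state trace:
  MOV R1, 60  → R1 = 60
  MOV R3, 6  → R3 = 6
  DIV R1, R3  → R1 = 60 // 6 = 10
Final: R1 = 10

10


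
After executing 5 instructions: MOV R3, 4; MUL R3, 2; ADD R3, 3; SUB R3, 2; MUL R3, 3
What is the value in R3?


Register state trace:
  MOV R3, 4  → R3 = 4
  MUL R3, 2  → R3 = 4 * 2 = 8
  ADD R3, 3  → R3 = 8 + 3 = 11
  SUB R3, 2  → R3 = 11 - 2 = 9
  MUL R3, 3  → R3 = 9 * 3 = 27
Final: R3 = 27

27


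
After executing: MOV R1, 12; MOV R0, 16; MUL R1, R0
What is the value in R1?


Register state trace:
  MOV R1, 12  → R1 = 12
  MOV R0, 16  → R0 = 16
  MUL R1, R0  → R1 = 12 * 16 = 192
Final: R1 = 192

192


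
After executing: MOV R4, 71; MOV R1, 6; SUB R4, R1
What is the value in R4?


Register state trace:
  MOV R4, 71  → R4 = 71
  MOV R1, 6  → R1 = 6
  SUB R4, R1  → R4 = 71 - 6 = 65
Final: R4 = 65

65


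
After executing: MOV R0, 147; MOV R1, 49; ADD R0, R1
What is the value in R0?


Register state trace:
  MOV R0, 147  → R0 = 147
  MOV R1, 49  → R1 = 49
  ADD R0, R1  → R0 = 147 + 49 = 196
Final: R0 = 196

196


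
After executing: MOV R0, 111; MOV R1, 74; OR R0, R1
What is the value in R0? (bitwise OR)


Register state trace:
  MOV R0, 111  → R0 = 111 (0b01101111)
  MOV R1, 74  → R1 = 74 (0b01001010)
  OR R0, R1   → R0 = 111 OR 74 = 111 (0b01101111)
Final: R0 = 111

111


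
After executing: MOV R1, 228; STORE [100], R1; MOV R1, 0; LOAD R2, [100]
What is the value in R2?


Register and memory trace:
  MOV R1, 228  → R1 = 228
  STORE [100], R1  → mem[100] = 228
  MOV R1, 0  → R1 = 0
  LOAD R2, [100]  → R2 = mem[100] = 228
Final: R2 = 228

228


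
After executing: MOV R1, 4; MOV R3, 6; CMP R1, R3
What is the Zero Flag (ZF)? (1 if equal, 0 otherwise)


Register state trace:
  MOV R1, 4  → R1 = 4
  MOV R3, 6  → R3 = 6
  CMP R1, R3  → computes 4 - 6 = -2
  Result is nonzero, so values are not equal
ZF = 0

0


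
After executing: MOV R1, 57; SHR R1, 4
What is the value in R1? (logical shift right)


Register state trace:
  MOV R1, 57  → R1 = 57
  SHR R1, 4  → R1 = 57 >> 4 = 57 // 2^4 = 3
Final: R1 = 3

3


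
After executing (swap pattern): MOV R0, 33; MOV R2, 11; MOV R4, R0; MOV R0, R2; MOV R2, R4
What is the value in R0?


Register state trace (swap pattern):
  MOV R0, 33  → R0 = 33
  MOV R2, 11  → R2 = 11
  MOV R4, R0  → R4 = 33  (save R0)
  MOV R0, R2  → R0 = 11  (R0 gets R2's value)
  MOV R2, R4  → R2 = 33  (R2 gets saved value)
Final: R0 = 11

11


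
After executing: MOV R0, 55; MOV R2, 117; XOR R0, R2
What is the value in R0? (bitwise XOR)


Register state trace:
  MOV R0, 55  → R0 = 55 (0b00110111)
  MOV R2, 117  → R2 = 117 (0b01110101)
  XOR R0, R2  → R0 = 55 XOR 117 = 66 (0b01000010)
Final: R0 = 66

66


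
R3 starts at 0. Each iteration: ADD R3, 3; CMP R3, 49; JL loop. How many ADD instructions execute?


Loop trace (R3 starts at 0, target 49, step 3):
  ADD #1: R3 = 0 + 3 = 3  → 3 < 49, loop
  ADD #2: R3 = 3 + 3 = 6  → 6 < 49, loop
  ADD #3: R3 = 6 + 3 = 9  → 9 < 49, loop
  ADD #4: R3 = 9 + 3 = 12  → 12 < 49, loop
  ADD #5: R3 = 12 + 3 = 15  → 15 < 49, loop
  ADD #6: R3 = 15 + 3 = 18  → 18 < 49, loop
  ADD #7: R3 = 18 + 3 = 21  → 21 < 49, loop
  ADD #8: R3 = 21 + 3 = 24  → 24 < 49, loop
  ADD #9: R3 = 24 + 3 = 27  → 27 < 49, loop
  ADD #10: R3 = 27 + 3 = 30  → 30 < 49, loop
  ADD #11: R3 = 30 + 3 = 33  → 33 < 49, loop
  ADD #12: R3 = 33 + 3 = 36  → 36 < 49, loop
  ADD #13: R3 = 36 + 3 = 39  → 39 < 49, loop
  ADD #14: R3 = 39 + 3 = 42  → 42 < 49, loop
  ADD #15: R3 = 42 + 3 = 45  → 45 < 49, loop
  ADD #16: R3 = 45 + 3 = 48  → 48 < 49, loop
  ADD #17: R3 = 48 + 3 = 51  → 51 >= 49, exit
Total ADD instructions: 17

17


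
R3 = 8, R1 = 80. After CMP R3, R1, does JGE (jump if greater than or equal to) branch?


Trace:
  R3 = 8, R1 = 80
  CMP R3, R1  → compares 8 vs 80
  JGE checks: is 8 greater than or equal to 80?
  8 < 80, so condition is false
Branch taken: No

No


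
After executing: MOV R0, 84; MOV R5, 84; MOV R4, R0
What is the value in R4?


Register state trace:
  MOV R0, 84  → R0 = 84
  MOV R5, 84  → R5 = 84
  MOV R4, R0  → R4 = 84
Final: R4 = 84

84


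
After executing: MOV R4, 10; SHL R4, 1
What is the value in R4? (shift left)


Register state trace:
  MOV R4, 10  → R4 = 10
  SHL R4, 1  → R4 = 10 << 1 = 10 * 2^1 = 20
Final: R4 = 20

20


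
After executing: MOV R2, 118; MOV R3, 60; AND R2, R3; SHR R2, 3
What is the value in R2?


Register state trace:
  MOV R2, 118  → R2 = 118 (0b01110110)
  MOV R3, 60  → R3 = 60 (0b00111100)
  AND R2, R3  → R2 = 118 AND 60 = 52 (0b00110100)
  SHR R2, 3  → R2 = 52 >> 3 = 6
Final: R2 = 6

6


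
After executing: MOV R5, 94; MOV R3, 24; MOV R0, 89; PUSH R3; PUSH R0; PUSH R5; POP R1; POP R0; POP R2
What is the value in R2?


Stack trace (top is rightmost):
  MOV R5, 94  → R5 = 94
  MOV R3, 24  → R3 = 24
  MOV R0, 89  → R0 = 89
  PUSH R3  → stack: [24]
  PUSH R0  → stack: [24, 89]
  PUSH R5  → stack: [24, 89, 94]
  POP R1  → R1 = 94, stack: [24, 89]
  POP R0  → R0 = 89, stack: [24]
  POP R2  → R2 = 24, stack: []
Final: R2 = 24

24


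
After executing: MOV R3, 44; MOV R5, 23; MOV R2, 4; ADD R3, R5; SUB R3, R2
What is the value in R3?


Register state trace:
  MOV R3, 44  → R3 = 44
  MOV R5, 23  → R5 = 23
  MOV R2, 4  → R2 = 4
  ADD R3, R5  → R3 = 44 + 23 = 67
  SUB R3, R2  → R3 = 67 - 4 = 63
Final: R3 = 63

63


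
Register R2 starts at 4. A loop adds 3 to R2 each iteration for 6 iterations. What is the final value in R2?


Starting value: R2 = 4
  Iter 1: R2 = 4 + 3 = 7
  Iter 2: R2 = 7 + 3 = 10
  Iter 3: R2 = 10 + 3 = 13
  Iter 4: R2 = 13 + 3 = 16
  Iter 5: R2 = 16 + 3 = 19
  Iter 6: R2 = 19 + 3 = 22
Final: R2 = 22

22


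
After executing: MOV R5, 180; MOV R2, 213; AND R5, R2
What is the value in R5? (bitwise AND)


Register state trace:
  MOV R5, 180  → R5 = 180 (0b10110100)
  MOV R2, 213  → R2 = 213 (0b11010101)
  AND R5, R2  → R5 = 180 AND 213 = 148 (0b10010100)
Final: R5 = 148

148


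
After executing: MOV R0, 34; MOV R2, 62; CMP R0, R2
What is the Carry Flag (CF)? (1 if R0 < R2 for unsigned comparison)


Register state trace:
  MOV R0, 34  → R0 = 34
  MOV R2, 62  → R2 = 62
  CMP R0, R2  → unsigned 34 - 62: borrow occurs
  34 < 62, so CF = 1
CF = 1

1


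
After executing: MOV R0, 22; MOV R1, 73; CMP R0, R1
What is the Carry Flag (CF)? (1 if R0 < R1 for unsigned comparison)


Register state trace:
  MOV R0, 22  → R0 = 22
  MOV R1, 73  → R1 = 73
  CMP R0, R1  → unsigned 22 - 73: borrow occurs
  22 < 73, so CF = 1
CF = 1

1


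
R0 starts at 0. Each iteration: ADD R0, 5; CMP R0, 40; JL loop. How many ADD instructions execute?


Loop trace (R0 starts at 0, target 40, step 5):
  ADD #1: R0 = 0 + 5 = 5  → 5 < 40, loop
  ADD #2: R0 = 5 + 5 = 10  → 10 < 40, loop
  ADD #3: R0 = 10 + 5 = 15  → 15 < 40, loop
  ADD #4: R0 = 15 + 5 = 20  → 20 < 40, loop
  ADD #5: R0 = 20 + 5 = 25  → 25 < 40, loop
  ADD #6: R0 = 25 + 5 = 30  → 30 < 40, loop
  ADD #7: R0 = 30 + 5 = 35  → 35 < 40, loop
  ADD #8: R0 = 35 + 5 = 40  → 40 >= 40, exit
Total ADD instructions: 8

8


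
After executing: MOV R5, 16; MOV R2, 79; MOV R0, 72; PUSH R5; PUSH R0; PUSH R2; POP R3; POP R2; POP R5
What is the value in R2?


Stack trace (top is rightmost):
  MOV R5, 16  → R5 = 16
  MOV R2, 79  → R2 = 79
  MOV R0, 72  → R0 = 72
  PUSH R5  → stack: [16]
  PUSH R0  → stack: [16, 72]
  PUSH R2  → stack: [16, 72, 79]
  POP R3  → R3 = 79, stack: [16, 72]
  POP R2  → R2 = 72, stack: [16]
  POP R5  → R5 = 16, stack: []
Final: R2 = 72

72


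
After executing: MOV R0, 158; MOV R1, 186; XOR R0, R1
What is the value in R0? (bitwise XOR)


Register state trace:
  MOV R0, 158  → R0 = 158 (0b10011110)
  MOV R1, 186  → R1 = 186 (0b10111010)
  XOR R0, R1  → R0 = 158 XOR 186 = 36 (0b00100100)
Final: R0 = 36

36


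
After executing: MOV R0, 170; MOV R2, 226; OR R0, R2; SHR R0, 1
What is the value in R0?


Register state trace:
  MOV R0, 170  → R0 = 170 (0b10101010)
  MOV R2, 226  → R2 = 226 (0b11100010)
  OR R0, R2  → R0 = 170 OR 226 = 234 (0b11101010)
  SHR R0, 1  → R0 = 234 >> 1 = 117
Final: R0 = 117

117


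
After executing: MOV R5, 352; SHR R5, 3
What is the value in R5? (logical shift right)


Register state trace:
  MOV R5, 352  → R5 = 352
  SHR R5, 3  → R5 = 352 >> 3 = 352 // 2^3 = 44
Final: R5 = 44

44


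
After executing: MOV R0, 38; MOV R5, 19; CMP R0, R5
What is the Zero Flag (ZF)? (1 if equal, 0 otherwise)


Register state trace:
  MOV R0, 38  → R0 = 38
  MOV R5, 19  → R5 = 19
  CMP R0, R5  → computes 38 - 19 = 19
  Result is nonzero, so values are not equal
ZF = 0

0


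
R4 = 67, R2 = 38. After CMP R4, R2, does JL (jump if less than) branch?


Trace:
  R4 = 67, R2 = 38
  CMP R4, R2  → compares 67 vs 38
  JL checks: is 67 less than 38?
  67 > 38, so condition is false
Branch taken: No

No


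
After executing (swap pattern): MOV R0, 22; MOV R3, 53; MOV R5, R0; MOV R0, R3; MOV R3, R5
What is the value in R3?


Register state trace (swap pattern):
  MOV R0, 22  → R0 = 22
  MOV R3, 53  → R3 = 53
  MOV R5, R0  → R5 = 22  (save R0)
  MOV R0, R3  → R0 = 53  (R0 gets R3's value)
  MOV R3, R5  → R3 = 22  (R3 gets saved value)
Final: R3 = 22

22


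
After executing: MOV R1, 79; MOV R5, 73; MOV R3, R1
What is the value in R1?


Register state trace:
  MOV R1, 79  → R1 = 79
  MOV R5, 73  → R5 = 73
  MOV R3, R1  → R3 = 79
Final: R1 = 79

79


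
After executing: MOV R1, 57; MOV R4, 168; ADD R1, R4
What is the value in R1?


Register state trace:
  MOV R1, 57  → R1 = 57
  MOV R4, 168  → R4 = 168
  ADD R1, R4  → R1 = 57 + 168 = 225
Final: R1 = 225

225


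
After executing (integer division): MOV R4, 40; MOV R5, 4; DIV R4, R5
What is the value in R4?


Register state trace:
  MOV R4, 40  → R4 = 40
  MOV R5, 4  → R5 = 4
  DIV R4, R5  → R4 = 40 // 4 = 10
Final: R4 = 10

10


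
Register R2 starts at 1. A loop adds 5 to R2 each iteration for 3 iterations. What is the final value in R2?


Starting value: R2 = 1
  Iter 1: R2 = 1 + 5 = 6
  Iter 2: R2 = 6 + 5 = 11
  Iter 3: R2 = 11 + 5 = 16
Final: R2 = 16

16


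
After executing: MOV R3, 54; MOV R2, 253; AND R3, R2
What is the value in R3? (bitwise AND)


Register state trace:
  MOV R3, 54  → R3 = 54 (0b00110110)
  MOV R2, 253  → R2 = 253 (0b11111101)
  AND R3, R2  → R3 = 54 AND 253 = 52 (0b00110100)
Final: R3 = 52

52


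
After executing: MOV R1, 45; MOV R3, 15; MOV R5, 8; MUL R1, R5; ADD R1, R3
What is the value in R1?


Register state trace:
  MOV R1, 45  → R1 = 45
  MOV R3, 15  → R3 = 15
  MOV R5, 8  → R5 = 8
  MUL R1, R5  → R1 = 45 * 8 = 360
  ADD R1, R3  → R1 = 360 + 15 = 375
Final: R1 = 375

375


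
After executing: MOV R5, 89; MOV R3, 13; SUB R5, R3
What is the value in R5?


Register state trace:
  MOV R5, 89  → R5 = 89
  MOV R3, 13  → R3 = 13
  SUB R5, R3  → R5 = 89 - 13 = 76
Final: R5 = 76

76


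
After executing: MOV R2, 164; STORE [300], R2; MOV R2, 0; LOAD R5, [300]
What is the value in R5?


Register and memory trace:
  MOV R2, 164  → R2 = 164
  STORE [300], R2  → mem[300] = 164
  MOV R2, 0  → R2 = 0
  LOAD R5, [300]  → R5 = mem[300] = 164
Final: R5 = 164

164


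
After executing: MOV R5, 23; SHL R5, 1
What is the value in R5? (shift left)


Register state trace:
  MOV R5, 23  → R5 = 23
  SHL R5, 1  → R5 = 23 << 1 = 23 * 2^1 = 46
Final: R5 = 46

46


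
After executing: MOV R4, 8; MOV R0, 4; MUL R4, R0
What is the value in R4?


Register state trace:
  MOV R4, 8  → R4 = 8
  MOV R0, 4  → R0 = 4
  MUL R4, R0  → R4 = 8 * 4 = 32
Final: R4 = 32

32


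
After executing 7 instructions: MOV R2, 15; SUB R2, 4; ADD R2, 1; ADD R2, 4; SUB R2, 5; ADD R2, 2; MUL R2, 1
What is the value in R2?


Register state trace:
  MOV R2, 15  → R2 = 15
  SUB R2, 4  → R2 = 15 - 4 = 11
  ADD R2, 1  → R2 = 11 + 1 = 12
  ADD R2, 4  → R2 = 12 + 4 = 16
  SUB R2, 5  → R2 = 16 - 5 = 11
  ADD R2, 2  → R2 = 11 + 2 = 13
  MUL R2, 1  → R2 = 13 * 1 = 13
Final: R2 = 13

13


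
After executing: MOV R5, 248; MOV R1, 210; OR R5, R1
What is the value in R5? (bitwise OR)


Register state trace:
  MOV R5, 248  → R5 = 248 (0b11111000)
  MOV R1, 210  → R1 = 210 (0b11010010)
  OR R5, R1   → R5 = 248 OR 210 = 250 (0b11111010)
Final: R5 = 250

250


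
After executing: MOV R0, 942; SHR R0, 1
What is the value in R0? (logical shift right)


Register state trace:
  MOV R0, 942  → R0 = 942
  SHR R0, 1  → R0 = 942 >> 1 = 942 // 2^1 = 471
Final: R0 = 471

471


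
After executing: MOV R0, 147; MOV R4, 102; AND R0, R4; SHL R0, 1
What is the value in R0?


Register state trace:
  MOV R0, 147  → R0 = 147 (0b10010011)
  MOV R4, 102  → R4 = 102 (0b01100110)
  AND R0, R4  → R0 = 147 AND 102 = 2 (0b00000010)
  SHL R0, 1  → R0 = 2 << 1 = 4
Final: R0 = 4

4


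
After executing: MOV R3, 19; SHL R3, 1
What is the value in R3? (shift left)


Register state trace:
  MOV R3, 19  → R3 = 19
  SHL R3, 1  → R3 = 19 << 1 = 19 * 2^1 = 38
Final: R3 = 38

38


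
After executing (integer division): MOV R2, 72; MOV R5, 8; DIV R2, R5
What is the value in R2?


Register state trace:
  MOV R2, 72  → R2 = 72
  MOV R5, 8  → R5 = 8
  DIV R2, R5  → R2 = 72 // 8 = 9
Final: R2 = 9

9


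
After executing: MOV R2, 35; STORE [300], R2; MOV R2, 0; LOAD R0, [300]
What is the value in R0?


Register and memory trace:
  MOV R2, 35  → R2 = 35
  STORE [300], R2  → mem[300] = 35
  MOV R2, 0  → R2 = 0
  LOAD R0, [300]  → R0 = mem[300] = 35
Final: R0 = 35

35


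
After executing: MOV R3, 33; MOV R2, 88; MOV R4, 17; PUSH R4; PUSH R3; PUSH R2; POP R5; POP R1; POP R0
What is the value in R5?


Stack trace (top is rightmost):
  MOV R3, 33  → R3 = 33
  MOV R2, 88  → R2 = 88
  MOV R4, 17  → R4 = 17
  PUSH R4  → stack: [17]
  PUSH R3  → stack: [17, 33]
  PUSH R2  → stack: [17, 33, 88]
  POP R5  → R5 = 88, stack: [17, 33]
  POP R1  → R1 = 33, stack: [17]
  POP R0  → R0 = 17, stack: []
Final: R5 = 88

88


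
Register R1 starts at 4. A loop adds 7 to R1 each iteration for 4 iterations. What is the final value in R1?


Starting value: R1 = 4
  Iter 1: R1 = 4 + 7 = 11
  Iter 2: R1 = 11 + 7 = 18
  Iter 3: R1 = 18 + 7 = 25
  Iter 4: R1 = 25 + 7 = 32
Final: R1 = 32

32


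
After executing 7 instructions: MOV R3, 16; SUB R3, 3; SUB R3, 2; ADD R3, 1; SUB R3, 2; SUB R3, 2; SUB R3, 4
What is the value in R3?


Register state trace:
  MOV R3, 16  → R3 = 16
  SUB R3, 3  → R3 = 16 - 3 = 13
  SUB R3, 2  → R3 = 13 - 2 = 11
  ADD R3, 1  → R3 = 11 + 1 = 12
  SUB R3, 2  → R3 = 12 - 2 = 10
  SUB R3, 2  → R3 = 10 - 2 = 8
  SUB R3, 4  → R3 = 8 - 4 = 4
Final: R3 = 4

4


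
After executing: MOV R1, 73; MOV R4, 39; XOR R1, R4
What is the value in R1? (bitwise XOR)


Register state trace:
  MOV R1, 73  → R1 = 73 (0b01001001)
  MOV R4, 39  → R4 = 39 (0b00100111)
  XOR R1, R4  → R1 = 73 XOR 39 = 110 (0b01101110)
Final: R1 = 110

110


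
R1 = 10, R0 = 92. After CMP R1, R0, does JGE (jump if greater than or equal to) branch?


Trace:
  R1 = 10, R0 = 92
  CMP R1, R0  → compares 10 vs 92
  JGE checks: is 10 greater than or equal to 92?
  10 < 92, so condition is false
Branch taken: No

No


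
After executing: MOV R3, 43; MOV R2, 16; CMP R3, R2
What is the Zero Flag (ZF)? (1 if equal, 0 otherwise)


Register state trace:
  MOV R3, 43  → R3 = 43
  MOV R2, 16  → R2 = 16
  CMP R3, R2  → computes 43 - 16 = 27
  Result is nonzero, so values are not equal
ZF = 0

0


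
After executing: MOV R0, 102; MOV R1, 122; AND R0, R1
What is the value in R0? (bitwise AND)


Register state trace:
  MOV R0, 102  → R0 = 102 (0b01100110)
  MOV R1, 122  → R1 = 122 (0b01111010)
  AND R0, R1  → R0 = 102 AND 122 = 98 (0b01100010)
Final: R0 = 98

98


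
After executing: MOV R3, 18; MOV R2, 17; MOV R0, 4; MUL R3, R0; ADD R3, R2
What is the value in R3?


Register state trace:
  MOV R3, 18  → R3 = 18
  MOV R2, 17  → R2 = 17
  MOV R0, 4  → R0 = 4
  MUL R3, R0  → R3 = 18 * 4 = 72
  ADD R3, R2  → R3 = 72 + 17 = 89
Final: R3 = 89

89


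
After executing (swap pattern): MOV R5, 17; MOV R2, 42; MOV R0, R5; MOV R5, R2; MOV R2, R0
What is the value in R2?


Register state trace (swap pattern):
  MOV R5, 17  → R5 = 17
  MOV R2, 42  → R2 = 42
  MOV R0, R5  → R0 = 17  (save R5)
  MOV R5, R2  → R5 = 42  (R5 gets R2's value)
  MOV R2, R0  → R2 = 17  (R2 gets saved value)
Final: R2 = 17

17


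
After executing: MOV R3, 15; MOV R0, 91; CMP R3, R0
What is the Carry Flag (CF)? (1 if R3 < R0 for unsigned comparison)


Register state trace:
  MOV R3, 15  → R3 = 15
  MOV R0, 91  → R0 = 91
  CMP R3, R0  → unsigned 15 - 91: borrow occurs
  15 < 91, so CF = 1
CF = 1

1


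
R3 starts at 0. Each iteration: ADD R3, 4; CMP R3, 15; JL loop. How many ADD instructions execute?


Loop trace (R3 starts at 0, target 15, step 4):
  ADD #1: R3 = 0 + 4 = 4  → 4 < 15, loop
  ADD #2: R3 = 4 + 4 = 8  → 8 < 15, loop
  ADD #3: R3 = 8 + 4 = 12  → 12 < 15, loop
  ADD #4: R3 = 12 + 4 = 16  → 16 >= 15, exit
Total ADD instructions: 4

4


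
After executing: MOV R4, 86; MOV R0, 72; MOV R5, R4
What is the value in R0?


Register state trace:
  MOV R4, 86  → R4 = 86
  MOV R0, 72  → R0 = 72
  MOV R5, R4  → R5 = 86
Final: R0 = 72

72


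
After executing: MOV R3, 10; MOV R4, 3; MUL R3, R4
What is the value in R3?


Register state trace:
  MOV R3, 10  → R3 = 10
  MOV R4, 3  → R4 = 3
  MUL R3, R4  → R3 = 10 * 3 = 30
Final: R3 = 30

30


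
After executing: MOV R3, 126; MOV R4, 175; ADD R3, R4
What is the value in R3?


Register state trace:
  MOV R3, 126  → R3 = 126
  MOV R4, 175  → R4 = 175
  ADD R3, R4  → R3 = 126 + 175 = 301
Final: R3 = 301

301


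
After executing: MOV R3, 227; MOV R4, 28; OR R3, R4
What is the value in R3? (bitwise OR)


Register state trace:
  MOV R3, 227  → R3 = 227 (0b11100011)
  MOV R4, 28  → R4 = 28 (0b00011100)
  OR R3, R4   → R3 = 227 OR 28 = 255 (0b11111111)
Final: R3 = 255

255


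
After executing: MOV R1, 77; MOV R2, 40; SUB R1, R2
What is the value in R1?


Register state trace:
  MOV R1, 77  → R1 = 77
  MOV R2, 40  → R2 = 40
  SUB R1, R2  → R1 = 77 - 40 = 37
Final: R1 = 37

37


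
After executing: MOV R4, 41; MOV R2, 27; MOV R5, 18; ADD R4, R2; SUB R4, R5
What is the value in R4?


Register state trace:
  MOV R4, 41  → R4 = 41
  MOV R2, 27  → R2 = 27
  MOV R5, 18  → R5 = 18
  ADD R4, R2  → R4 = 41 + 27 = 68
  SUB R4, R5  → R4 = 68 - 18 = 50
Final: R4 = 50

50


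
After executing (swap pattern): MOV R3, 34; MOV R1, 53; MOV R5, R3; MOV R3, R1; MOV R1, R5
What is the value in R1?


Register state trace (swap pattern):
  MOV R3, 34  → R3 = 34
  MOV R1, 53  → R1 = 53
  MOV R5, R3  → R5 = 34  (save R3)
  MOV R3, R1  → R3 = 53  (R3 gets R1's value)
  MOV R1, R5  → R1 = 34  (R1 gets saved value)
Final: R1 = 34

34


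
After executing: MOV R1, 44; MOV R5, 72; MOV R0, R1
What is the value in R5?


Register state trace:
  MOV R1, 44  → R1 = 44
  MOV R5, 72  → R5 = 72
  MOV R0, R1  → R0 = 44
Final: R5 = 72

72


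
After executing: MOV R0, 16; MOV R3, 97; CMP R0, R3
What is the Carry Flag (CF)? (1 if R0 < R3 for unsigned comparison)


Register state trace:
  MOV R0, 16  → R0 = 16
  MOV R3, 97  → R3 = 97
  CMP R0, R3  → unsigned 16 - 97: borrow occurs
  16 < 97, so CF = 1
CF = 1

1


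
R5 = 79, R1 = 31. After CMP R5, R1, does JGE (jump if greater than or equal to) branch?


Trace:
  R5 = 79, R1 = 31
  CMP R5, R1  → compares 79 vs 31
  JGE checks: is 79 greater than or equal to 31?
  79 > 31, so condition is true
Branch taken: Yes

Yes


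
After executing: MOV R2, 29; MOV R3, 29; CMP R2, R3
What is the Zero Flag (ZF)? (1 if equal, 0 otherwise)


Register state trace:
  MOV R2, 29  → R2 = 29
  MOV R3, 29  → R3 = 29
  CMP R2, R3  → computes 29 - 29 = 0
  Result is zero, so values are equal
ZF = 1

1


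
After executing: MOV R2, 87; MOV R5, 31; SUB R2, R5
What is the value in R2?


Register state trace:
  MOV R2, 87  → R2 = 87
  MOV R5, 31  → R5 = 31
  SUB R2, R5  → R2 = 87 - 31 = 56
Final: R2 = 56

56


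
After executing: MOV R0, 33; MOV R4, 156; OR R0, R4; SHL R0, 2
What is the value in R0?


Register state trace:
  MOV R0, 33  → R0 = 33 (0b00100001)
  MOV R4, 156  → R4 = 156 (0b10011100)
  OR R0, R4  → R0 = 33 OR 156 = 189 (0b10111101)
  SHL R0, 2  → R0 = 189 << 2 = 756
Final: R0 = 756

756


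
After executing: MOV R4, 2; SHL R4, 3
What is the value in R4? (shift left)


Register state trace:
  MOV R4, 2  → R4 = 2
  SHL R4, 3  → R4 = 2 << 3 = 2 * 2^3 = 16
Final: R4 = 16

16


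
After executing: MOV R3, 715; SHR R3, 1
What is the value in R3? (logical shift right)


Register state trace:
  MOV R3, 715  → R3 = 715
  SHR R3, 1  → R3 = 715 >> 1 = 715 // 2^1 = 357
Final: R3 = 357

357


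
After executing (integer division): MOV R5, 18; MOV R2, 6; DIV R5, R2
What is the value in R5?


Register state trace:
  MOV R5, 18  → R5 = 18
  MOV R2, 6  → R2 = 6
  DIV R5, R2  → R5 = 18 // 6 = 3
Final: R5 = 3

3


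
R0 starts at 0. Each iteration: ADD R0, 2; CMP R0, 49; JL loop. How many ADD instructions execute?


Loop trace (R0 starts at 0, target 49, step 2):
  ADD #1: R0 = 0 + 2 = 2  → 2 < 49, loop
  ADD #2: R0 = 2 + 2 = 4  → 4 < 49, loop
  ADD #3: R0 = 4 + 2 = 6  → 6 < 49, loop
  ADD #4: R0 = 6 + 2 = 8  → 8 < 49, loop
  ADD #5: R0 = 8 + 2 = 10  → 10 < 49, loop
  ADD #6: R0 = 10 + 2 = 12  → 12 < 49, loop
  ADD #7: R0 = 12 + 2 = 14  → 14 < 49, loop
  ADD #8: R0 = 14 + 2 = 16  → 16 < 49, loop
  ADD #9: R0 = 16 + 2 = 18  → 18 < 49, loop
  ADD #10: R0 = 18 + 2 = 20  → 20 < 49, loop
  ADD #11: R0 = 20 + 2 = 22  → 22 < 49, loop
  ADD #12: R0 = 22 + 2 = 24  → 24 < 49, loop
  ADD #13: R0 = 24 + 2 = 26  → 26 < 49, loop
  ADD #14: R0 = 26 + 2 = 28  → 28 < 49, loop
  ADD #15: R0 = 28 + 2 = 30  → 30 < 49, loop
  ADD #16: R0 = 30 + 2 = 32  → 32 < 49, loop
  ADD #17: R0 = 32 + 2 = 34  → 34 < 49, loop
  ADD #18: R0 = 34 + 2 = 36  → 36 < 49, loop
  ADD #19: R0 = 36 + 2 = 38  → 38 < 49, loop
  ADD #20: R0 = 38 + 2 = 40  → 40 < 49, loop
  ADD #21: R0 = 40 + 2 = 42  → 42 < 49, loop
  ADD #22: R0 = 42 + 2 = 44  → 44 < 49, loop
  ADD #23: R0 = 44 + 2 = 46  → 46 < 49, loop
  ADD #24: R0 = 46 + 2 = 48  → 48 < 49, loop
  ADD #25: R0 = 48 + 2 = 50  → 50 >= 49, exit
Total ADD instructions: 25

25


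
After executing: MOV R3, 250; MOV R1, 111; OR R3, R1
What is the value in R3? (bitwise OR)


Register state trace:
  MOV R3, 250  → R3 = 250 (0b11111010)
  MOV R1, 111  → R1 = 111 (0b01101111)
  OR R3, R1   → R3 = 250 OR 111 = 255 (0b11111111)
Final: R3 = 255

255


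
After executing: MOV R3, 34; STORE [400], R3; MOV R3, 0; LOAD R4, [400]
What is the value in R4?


Register and memory trace:
  MOV R3, 34  → R3 = 34
  STORE [400], R3  → mem[400] = 34
  MOV R3, 0  → R3 = 0
  LOAD R4, [400]  → R4 = mem[400] = 34
Final: R4 = 34

34


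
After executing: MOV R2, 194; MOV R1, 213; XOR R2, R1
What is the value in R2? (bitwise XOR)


Register state trace:
  MOV R2, 194  → R2 = 194 (0b11000010)
  MOV R1, 213  → R1 = 213 (0b11010101)
  XOR R2, R1  → R2 = 194 XOR 213 = 23 (0b00010111)
Final: R2 = 23

23


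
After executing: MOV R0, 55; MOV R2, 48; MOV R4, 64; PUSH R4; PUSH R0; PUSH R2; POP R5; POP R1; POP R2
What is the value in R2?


Stack trace (top is rightmost):
  MOV R0, 55  → R0 = 55
  MOV R2, 48  → R2 = 48
  MOV R4, 64  → R4 = 64
  PUSH R4  → stack: [64]
  PUSH R0  → stack: [64, 55]
  PUSH R2  → stack: [64, 55, 48]
  POP R5  → R5 = 48, stack: [64, 55]
  POP R1  → R1 = 55, stack: [64]
  POP R2  → R2 = 64, stack: []
Final: R2 = 64

64


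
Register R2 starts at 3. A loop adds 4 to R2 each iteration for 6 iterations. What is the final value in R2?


Starting value: R2 = 3
  Iter 1: R2 = 3 + 4 = 7
  Iter 2: R2 = 7 + 4 = 11
  Iter 3: R2 = 11 + 4 = 15
  Iter 4: R2 = 15 + 4 = 19
  Iter 5: R2 = 19 + 4 = 23
  Iter 6: R2 = 23 + 4 = 27
Final: R2 = 27

27


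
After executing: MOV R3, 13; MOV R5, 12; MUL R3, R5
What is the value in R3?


Register state trace:
  MOV R3, 13  → R3 = 13
  MOV R5, 12  → R5 = 12
  MUL R3, R5  → R3 = 13 * 12 = 156
Final: R3 = 156

156


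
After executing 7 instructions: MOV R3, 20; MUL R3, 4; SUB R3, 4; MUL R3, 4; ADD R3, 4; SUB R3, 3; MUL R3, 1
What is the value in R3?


Register state trace:
  MOV R3, 20  → R3 = 20
  MUL R3, 4  → R3 = 20 * 4 = 80
  SUB R3, 4  → R3 = 80 - 4 = 76
  MUL R3, 4  → R3 = 76 * 4 = 304
  ADD R3, 4  → R3 = 304 + 4 = 308
  SUB R3, 3  → R3 = 308 - 3 = 305
  MUL R3, 1  → R3 = 305 * 1 = 305
Final: R3 = 305

305


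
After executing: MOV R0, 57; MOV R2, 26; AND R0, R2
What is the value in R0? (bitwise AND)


Register state trace:
  MOV R0, 57  → R0 = 57 (0b00111001)
  MOV R2, 26  → R2 = 26 (0b00011010)
  AND R0, R2  → R0 = 57 AND 26 = 24 (0b00011000)
Final: R0 = 24

24


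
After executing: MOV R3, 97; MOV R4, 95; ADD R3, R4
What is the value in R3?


Register state trace:
  MOV R3, 97  → R3 = 97
  MOV R4, 95  → R4 = 95
  ADD R3, R4  → R3 = 97 + 95 = 192
Final: R3 = 192

192


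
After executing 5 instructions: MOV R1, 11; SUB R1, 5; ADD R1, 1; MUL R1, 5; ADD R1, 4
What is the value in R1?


Register state trace:
  MOV R1, 11  → R1 = 11
  SUB R1, 5  → R1 = 11 - 5 = 6
  ADD R1, 1  → R1 = 6 + 1 = 7
  MUL R1, 5  → R1 = 7 * 5 = 35
  ADD R1, 4  → R1 = 35 + 4 = 39
Final: R1 = 39

39


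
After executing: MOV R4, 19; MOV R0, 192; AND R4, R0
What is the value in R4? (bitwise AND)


Register state trace:
  MOV R4, 19  → R4 = 19 (0b00010011)
  MOV R0, 192  → R0 = 192 (0b11000000)
  AND R4, R0  → R4 = 19 AND 192 = 0 (0b00000000)
Final: R4 = 0

0


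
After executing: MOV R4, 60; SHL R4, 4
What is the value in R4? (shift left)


Register state trace:
  MOV R4, 60  → R4 = 60
  SHL R4, 4  → R4 = 60 << 4 = 60 * 2^4 = 960
Final: R4 = 960

960


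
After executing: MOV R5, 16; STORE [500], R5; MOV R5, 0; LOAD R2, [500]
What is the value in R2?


Register and memory trace:
  MOV R5, 16  → R5 = 16
  STORE [500], R5  → mem[500] = 16
  MOV R5, 0  → R5 = 0
  LOAD R2, [500]  → R2 = mem[500] = 16
Final: R2 = 16

16


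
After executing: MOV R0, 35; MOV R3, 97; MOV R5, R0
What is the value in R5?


Register state trace:
  MOV R0, 35  → R0 = 35
  MOV R3, 97  → R3 = 97
  MOV R5, R0  → R5 = 35
Final: R5 = 35

35


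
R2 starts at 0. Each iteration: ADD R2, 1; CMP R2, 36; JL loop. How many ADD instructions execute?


Loop trace (R2 starts at 0, target 36, step 1):
  ADD #1: R2 = 0 + 1 = 1  → 1 < 36, loop
  ADD #2: R2 = 1 + 1 = 2  → 2 < 36, loop
  ADD #3: R2 = 2 + 1 = 3  → 3 < 36, loop
  ADD #4: R2 = 3 + 1 = 4  → 4 < 36, loop
  ADD #5: R2 = 4 + 1 = 5  → 5 < 36, loop
  ADD #6: R2 = 5 + 1 = 6  → 6 < 36, loop
  ADD #7: R2 = 6 + 1 = 7  → 7 < 36, loop
  ADD #8: R2 = 7 + 1 = 8  → 8 < 36, loop
  ADD #9: R2 = 8 + 1 = 9  → 9 < 36, loop
  ADD #10: R2 = 9 + 1 = 10  → 10 < 36, loop
  ADD #11: R2 = 10 + 1 = 11  → 11 < 36, loop
  ADD #12: R2 = 11 + 1 = 12  → 12 < 36, loop
  ADD #13: R2 = 12 + 1 = 13  → 13 < 36, loop
  ADD #14: R2 = 13 + 1 = 14  → 14 < 36, loop
  ADD #15: R2 = 14 + 1 = 15  → 15 < 36, loop
  ADD #16: R2 = 15 + 1 = 16  → 16 < 36, loop
  ADD #17: R2 = 16 + 1 = 17  → 17 < 36, loop
  ADD #18: R2 = 17 + 1 = 18  → 18 < 36, loop
  ADD #19: R2 = 18 + 1 = 19  → 19 < 36, loop
  ADD #20: R2 = 19 + 1 = 20  → 20 < 36, loop
  ADD #21: R2 = 20 + 1 = 21  → 21 < 36, loop
  ADD #22: R2 = 21 + 1 = 22  → 22 < 36, loop
  ADD #23: R2 = 22 + 1 = 23  → 23 < 36, loop
  ADD #24: R2 = 23 + 1 = 24  → 24 < 36, loop
  ADD #25: R2 = 24 + 1 = 25  → 25 < 36, loop
  ADD #26: R2 = 25 + 1 = 26  → 26 < 36, loop
  ADD #27: R2 = 26 + 1 = 27  → 27 < 36, loop
  ADD #28: R2 = 27 + 1 = 28  → 28 < 36, loop
  ADD #29: R2 = 28 + 1 = 29  → 29 < 36, loop
  ADD #30: R2 = 29 + 1 = 30  → 30 < 36, loop
  ADD #31: R2 = 30 + 1 = 31  → 31 < 36, loop
  ADD #32: R2 = 31 + 1 = 32  → 32 < 36, loop
  ADD #33: R2 = 32 + 1 = 33  → 33 < 36, loop
  ADD #34: R2 = 33 + 1 = 34  → 34 < 36, loop
  ADD #35: R2 = 34 + 1 = 35  → 35 < 36, loop
  ADD #36: R2 = 35 + 1 = 36  → 36 >= 36, exit
Total ADD instructions: 36

36
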